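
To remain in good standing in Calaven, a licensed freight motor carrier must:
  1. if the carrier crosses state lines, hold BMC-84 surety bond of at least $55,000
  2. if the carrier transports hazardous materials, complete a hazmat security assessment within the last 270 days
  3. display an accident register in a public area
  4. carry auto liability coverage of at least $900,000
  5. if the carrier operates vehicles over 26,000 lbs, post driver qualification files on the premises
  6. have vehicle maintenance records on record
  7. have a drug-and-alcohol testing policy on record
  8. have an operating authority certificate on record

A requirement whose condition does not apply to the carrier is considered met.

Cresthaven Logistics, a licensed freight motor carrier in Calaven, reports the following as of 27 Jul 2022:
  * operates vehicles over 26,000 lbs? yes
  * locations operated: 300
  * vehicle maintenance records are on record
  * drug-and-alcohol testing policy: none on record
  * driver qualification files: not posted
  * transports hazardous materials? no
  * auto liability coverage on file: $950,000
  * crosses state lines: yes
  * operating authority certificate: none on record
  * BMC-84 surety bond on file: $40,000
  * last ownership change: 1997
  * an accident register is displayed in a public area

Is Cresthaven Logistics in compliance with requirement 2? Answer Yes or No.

Yes

2. condition 'transports hazardous materials' does not hold → requirement n/a → met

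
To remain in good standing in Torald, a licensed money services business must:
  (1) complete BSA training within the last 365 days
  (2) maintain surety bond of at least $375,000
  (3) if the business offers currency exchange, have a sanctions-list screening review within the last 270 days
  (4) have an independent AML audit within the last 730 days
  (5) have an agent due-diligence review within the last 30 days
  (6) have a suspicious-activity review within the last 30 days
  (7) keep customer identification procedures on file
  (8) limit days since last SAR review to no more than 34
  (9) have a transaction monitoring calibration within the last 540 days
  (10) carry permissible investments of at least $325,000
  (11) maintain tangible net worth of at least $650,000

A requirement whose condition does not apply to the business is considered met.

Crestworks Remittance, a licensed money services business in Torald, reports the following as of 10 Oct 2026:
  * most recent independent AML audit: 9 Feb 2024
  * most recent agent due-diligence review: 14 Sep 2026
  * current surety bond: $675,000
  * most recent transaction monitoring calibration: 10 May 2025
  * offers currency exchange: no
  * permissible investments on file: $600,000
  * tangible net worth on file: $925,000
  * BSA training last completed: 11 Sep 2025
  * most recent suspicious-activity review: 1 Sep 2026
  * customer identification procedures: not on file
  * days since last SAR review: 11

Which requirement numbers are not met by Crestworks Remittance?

1, 4, 6, 7

1. BSA training 394 days ago vs limit 365 → not met
2. surety bond $675,000 ≥ $375,000 → met
3. condition 'offers currency exchange' does not hold → requirement n/a → met
4. independent AML audit 974 days ago vs limit 730 → not met
5. agent due-diligence review 26 days ago vs limit 30 → met
6. suspicious-activity review 39 days ago vs limit 30 → not met
7. customer identification procedures absent → not met
8. days since last SAR review 11 ≤ 34 → met
9. transaction monitoring calibration 518 days ago vs limit 540 → met
10. permissible investments $600,000 ≥ $325,000 → met
11. tangible net worth $925,000 ≥ $650,000 → met
Not met: 1, 4, 6, 7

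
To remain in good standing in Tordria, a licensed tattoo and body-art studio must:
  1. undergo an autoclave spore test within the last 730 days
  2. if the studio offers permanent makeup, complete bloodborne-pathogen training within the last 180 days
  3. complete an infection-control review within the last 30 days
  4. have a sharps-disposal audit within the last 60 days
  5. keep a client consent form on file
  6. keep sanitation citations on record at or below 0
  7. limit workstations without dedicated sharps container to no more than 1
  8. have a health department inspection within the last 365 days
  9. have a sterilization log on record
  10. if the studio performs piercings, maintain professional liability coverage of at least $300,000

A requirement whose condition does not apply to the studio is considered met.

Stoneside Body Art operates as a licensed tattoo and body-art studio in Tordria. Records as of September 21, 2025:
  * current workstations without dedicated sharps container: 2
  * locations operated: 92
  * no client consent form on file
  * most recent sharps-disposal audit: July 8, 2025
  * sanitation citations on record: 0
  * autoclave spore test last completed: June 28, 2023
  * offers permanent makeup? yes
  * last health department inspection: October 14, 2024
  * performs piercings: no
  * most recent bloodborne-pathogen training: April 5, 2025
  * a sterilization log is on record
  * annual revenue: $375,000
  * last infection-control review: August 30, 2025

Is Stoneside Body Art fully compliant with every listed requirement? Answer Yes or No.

No

1. autoclave spore test 816 days ago vs limit 730 → not met
2. condition 'offers permanent makeup' holds; bloodborne-pathogen training 169 days ago vs limit 180 → met
3. infection-control review 22 days ago vs limit 30 → met
4. sharps-disposal audit 75 days ago vs limit 60 → not met
5. client consent form absent → not met
6. sanitation citations on record 0 ≤ 0 → met
7. workstations without dedicated sharps container 2 > 1 → not met
8. health department inspection 342 days ago vs limit 365 → met
9. sterilization log present → met
10. condition 'performs piercings' does not hold → requirement n/a → met
Not met: 1, 4, 5, 7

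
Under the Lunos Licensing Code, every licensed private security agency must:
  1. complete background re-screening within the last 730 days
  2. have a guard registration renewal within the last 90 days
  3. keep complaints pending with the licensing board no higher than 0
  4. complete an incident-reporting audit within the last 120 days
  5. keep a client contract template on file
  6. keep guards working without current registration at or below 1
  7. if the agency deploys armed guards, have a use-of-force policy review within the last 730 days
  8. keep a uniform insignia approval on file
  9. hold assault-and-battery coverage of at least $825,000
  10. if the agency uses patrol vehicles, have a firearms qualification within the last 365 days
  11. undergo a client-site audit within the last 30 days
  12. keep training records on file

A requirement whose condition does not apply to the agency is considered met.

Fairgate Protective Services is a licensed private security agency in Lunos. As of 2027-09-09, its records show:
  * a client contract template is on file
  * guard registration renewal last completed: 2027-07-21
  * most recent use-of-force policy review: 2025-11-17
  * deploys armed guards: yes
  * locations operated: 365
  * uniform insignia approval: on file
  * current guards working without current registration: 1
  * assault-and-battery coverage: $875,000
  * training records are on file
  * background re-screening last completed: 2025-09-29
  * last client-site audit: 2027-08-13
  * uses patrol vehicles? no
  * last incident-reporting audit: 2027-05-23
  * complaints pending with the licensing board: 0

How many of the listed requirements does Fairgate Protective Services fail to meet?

1. background re-screening 710 days ago vs limit 730 → met
2. guard registration renewal 50 days ago vs limit 90 → met
3. complaints pending with the licensing board 0 ≤ 0 → met
4. incident-reporting audit 109 days ago vs limit 120 → met
5. client contract template present → met
6. guards working without current registration 1 ≤ 1 → met
7. condition 'deploys armed guards' holds; use-of-force policy review 661 days ago vs limit 730 → met
8. uniform insignia approval present → met
9. assault-and-battery coverage $875,000 ≥ $825,000 → met
10. condition 'uses patrol vehicles' does not hold → requirement n/a → met
11. client-site audit 27 days ago vs limit 30 → met
12. training records present → met
Not met: 0 of 12

0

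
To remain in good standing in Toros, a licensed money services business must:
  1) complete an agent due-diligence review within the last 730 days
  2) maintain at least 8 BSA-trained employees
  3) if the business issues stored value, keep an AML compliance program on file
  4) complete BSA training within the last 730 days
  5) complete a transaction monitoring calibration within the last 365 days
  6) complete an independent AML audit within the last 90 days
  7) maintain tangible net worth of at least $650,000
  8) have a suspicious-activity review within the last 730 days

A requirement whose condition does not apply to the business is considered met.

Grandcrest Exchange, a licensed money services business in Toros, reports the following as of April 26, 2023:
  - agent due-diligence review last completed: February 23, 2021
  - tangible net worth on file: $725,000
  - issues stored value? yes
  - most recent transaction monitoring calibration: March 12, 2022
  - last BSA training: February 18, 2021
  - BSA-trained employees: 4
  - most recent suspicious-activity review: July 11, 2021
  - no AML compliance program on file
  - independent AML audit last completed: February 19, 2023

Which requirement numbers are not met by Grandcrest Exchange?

1. agent due-diligence review 792 days ago vs limit 730 → not met
2. BSA-trained employees 4 < 8 → not met
3. condition 'issues stored value' holds; AML compliance program absent → not met
4. BSA training 797 days ago vs limit 730 → not met
5. transaction monitoring calibration 410 days ago vs limit 365 → not met
6. independent AML audit 66 days ago vs limit 90 → met
7. tangible net worth $725,000 ≥ $650,000 → met
8. suspicious-activity review 654 days ago vs limit 730 → met
Not met: 1, 2, 3, 4, 5

1, 2, 3, 4, 5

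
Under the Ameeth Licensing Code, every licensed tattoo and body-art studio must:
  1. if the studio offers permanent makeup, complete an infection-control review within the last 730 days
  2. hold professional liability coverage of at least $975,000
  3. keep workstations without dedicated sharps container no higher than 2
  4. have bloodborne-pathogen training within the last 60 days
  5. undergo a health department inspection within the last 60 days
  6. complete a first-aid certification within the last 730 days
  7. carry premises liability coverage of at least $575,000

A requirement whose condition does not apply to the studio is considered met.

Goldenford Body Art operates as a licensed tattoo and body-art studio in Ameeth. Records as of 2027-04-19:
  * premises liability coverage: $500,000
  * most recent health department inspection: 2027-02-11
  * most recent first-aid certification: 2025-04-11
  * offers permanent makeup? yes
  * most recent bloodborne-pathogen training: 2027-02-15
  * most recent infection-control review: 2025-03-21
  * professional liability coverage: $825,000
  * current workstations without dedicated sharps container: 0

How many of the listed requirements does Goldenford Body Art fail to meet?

6

1. condition 'offers permanent makeup' holds; infection-control review 759 days ago vs limit 730 → not met
2. professional liability coverage $825,000 < $975,000 → not met
3. workstations without dedicated sharps container 0 ≤ 2 → met
4. bloodborne-pathogen training 63 days ago vs limit 60 → not met
5. health department inspection 67 days ago vs limit 60 → not met
6. first-aid certification 738 days ago vs limit 730 → not met
7. premises liability coverage $500,000 < $575,000 → not met
Not met: 6 of 7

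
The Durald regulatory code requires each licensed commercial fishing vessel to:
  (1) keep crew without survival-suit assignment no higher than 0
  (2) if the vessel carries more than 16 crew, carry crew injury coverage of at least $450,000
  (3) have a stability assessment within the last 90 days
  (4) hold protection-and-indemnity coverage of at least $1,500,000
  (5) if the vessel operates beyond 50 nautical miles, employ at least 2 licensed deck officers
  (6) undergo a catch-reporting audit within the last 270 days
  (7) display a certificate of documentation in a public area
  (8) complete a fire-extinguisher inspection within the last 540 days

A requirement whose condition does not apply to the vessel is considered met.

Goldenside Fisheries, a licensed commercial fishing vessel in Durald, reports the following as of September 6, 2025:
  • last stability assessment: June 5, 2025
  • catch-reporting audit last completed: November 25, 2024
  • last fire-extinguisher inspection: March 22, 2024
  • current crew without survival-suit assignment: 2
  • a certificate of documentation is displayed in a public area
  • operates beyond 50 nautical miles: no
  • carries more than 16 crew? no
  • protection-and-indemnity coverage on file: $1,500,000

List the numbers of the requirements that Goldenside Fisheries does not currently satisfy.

1. crew without survival-suit assignment 2 > 0 → not met
2. condition 'carries more than 16 crew' does not hold → requirement n/a → met
3. stability assessment 93 days ago vs limit 90 → not met
4. protection-and-indemnity coverage $1,500,000 ≥ $1,500,000 → met
5. condition 'operates beyond 50 nautical miles' does not hold → requirement n/a → met
6. catch-reporting audit 285 days ago vs limit 270 → not met
7. certificate of documentation present → met
8. fire-extinguisher inspection 533 days ago vs limit 540 → met
Not met: 1, 3, 6

1, 3, 6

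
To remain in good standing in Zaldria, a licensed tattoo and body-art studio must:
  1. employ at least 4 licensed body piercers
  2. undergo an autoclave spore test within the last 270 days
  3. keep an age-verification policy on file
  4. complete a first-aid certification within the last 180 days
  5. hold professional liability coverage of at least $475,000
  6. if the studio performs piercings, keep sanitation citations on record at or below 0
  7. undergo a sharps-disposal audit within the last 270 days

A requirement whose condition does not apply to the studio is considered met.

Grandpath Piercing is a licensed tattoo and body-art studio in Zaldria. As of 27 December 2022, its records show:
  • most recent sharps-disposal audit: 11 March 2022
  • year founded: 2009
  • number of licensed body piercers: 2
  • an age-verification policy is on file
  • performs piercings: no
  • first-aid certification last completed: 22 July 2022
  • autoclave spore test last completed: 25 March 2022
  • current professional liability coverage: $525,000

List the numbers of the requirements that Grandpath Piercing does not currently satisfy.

1. licensed body piercers 2 < 4 → not met
2. autoclave spore test 277 days ago vs limit 270 → not met
3. age-verification policy present → met
4. first-aid certification 158 days ago vs limit 180 → met
5. professional liability coverage $525,000 ≥ $475,000 → met
6. condition 'performs piercings' does not hold → requirement n/a → met
7. sharps-disposal audit 291 days ago vs limit 270 → not met
Not met: 1, 2, 7

1, 2, 7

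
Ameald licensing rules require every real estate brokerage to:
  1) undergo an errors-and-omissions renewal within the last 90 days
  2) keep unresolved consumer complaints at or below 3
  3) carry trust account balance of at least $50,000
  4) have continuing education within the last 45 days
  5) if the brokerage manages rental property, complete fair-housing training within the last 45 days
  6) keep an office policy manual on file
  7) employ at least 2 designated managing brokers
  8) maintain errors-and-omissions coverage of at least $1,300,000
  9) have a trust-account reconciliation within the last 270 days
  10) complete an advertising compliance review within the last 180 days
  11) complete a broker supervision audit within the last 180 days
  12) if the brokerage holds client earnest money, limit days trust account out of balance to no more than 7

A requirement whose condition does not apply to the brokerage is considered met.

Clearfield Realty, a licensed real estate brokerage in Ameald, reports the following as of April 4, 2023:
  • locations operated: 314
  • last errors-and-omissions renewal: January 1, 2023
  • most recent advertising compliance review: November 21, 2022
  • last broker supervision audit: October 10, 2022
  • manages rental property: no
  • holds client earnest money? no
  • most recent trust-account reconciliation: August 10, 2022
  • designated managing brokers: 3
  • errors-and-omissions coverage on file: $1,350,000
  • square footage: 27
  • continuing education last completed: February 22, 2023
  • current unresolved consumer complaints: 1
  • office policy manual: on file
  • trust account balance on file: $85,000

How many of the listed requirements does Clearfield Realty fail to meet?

1. errors-and-omissions renewal 93 days ago vs limit 90 → not met
2. unresolved consumer complaints 1 ≤ 3 → met
3. trust account balance $85,000 ≥ $50,000 → met
4. continuing education 41 days ago vs limit 45 → met
5. condition 'manages rental property' does not hold → requirement n/a → met
6. office policy manual present → met
7. designated managing brokers 3 ≥ 2 → met
8. errors-and-omissions coverage $1,350,000 ≥ $1,300,000 → met
9. trust-account reconciliation 237 days ago vs limit 270 → met
10. advertising compliance review 134 days ago vs limit 180 → met
11. broker supervision audit 176 days ago vs limit 180 → met
12. condition 'holds client earnest money' does not hold → requirement n/a → met
Not met: 1 of 12

1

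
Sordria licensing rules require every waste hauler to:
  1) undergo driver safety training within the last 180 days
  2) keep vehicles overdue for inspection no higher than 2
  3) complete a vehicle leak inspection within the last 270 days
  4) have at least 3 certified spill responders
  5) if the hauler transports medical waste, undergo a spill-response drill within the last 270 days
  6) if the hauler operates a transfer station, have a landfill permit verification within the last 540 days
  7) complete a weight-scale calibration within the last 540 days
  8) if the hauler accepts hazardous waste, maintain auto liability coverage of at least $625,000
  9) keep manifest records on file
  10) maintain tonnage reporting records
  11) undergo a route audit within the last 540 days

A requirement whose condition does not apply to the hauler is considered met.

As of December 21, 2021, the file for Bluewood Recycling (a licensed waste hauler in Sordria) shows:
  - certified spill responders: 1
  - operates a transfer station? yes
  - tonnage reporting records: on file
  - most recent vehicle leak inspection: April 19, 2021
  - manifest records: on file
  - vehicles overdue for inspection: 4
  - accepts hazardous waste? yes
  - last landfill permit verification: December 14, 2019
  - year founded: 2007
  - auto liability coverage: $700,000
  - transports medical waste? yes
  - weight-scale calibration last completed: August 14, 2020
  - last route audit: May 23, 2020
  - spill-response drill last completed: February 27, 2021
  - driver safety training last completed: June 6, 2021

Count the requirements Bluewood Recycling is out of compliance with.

1. driver safety training 198 days ago vs limit 180 → not met
2. vehicles overdue for inspection 4 > 2 → not met
3. vehicle leak inspection 246 days ago vs limit 270 → met
4. certified spill responders 1 < 3 → not met
5. condition 'transports medical waste' holds; spill-response drill 297 days ago vs limit 270 → not met
6. condition 'operates a transfer station' holds; landfill permit verification 738 days ago vs limit 540 → not met
7. weight-scale calibration 494 days ago vs limit 540 → met
8. condition 'accepts hazardous waste' holds; auto liability coverage $700,000 ≥ $625,000 → met
9. manifest records present → met
10. tonnage reporting records present → met
11. route audit 577 days ago vs limit 540 → not met
Not met: 6 of 11

6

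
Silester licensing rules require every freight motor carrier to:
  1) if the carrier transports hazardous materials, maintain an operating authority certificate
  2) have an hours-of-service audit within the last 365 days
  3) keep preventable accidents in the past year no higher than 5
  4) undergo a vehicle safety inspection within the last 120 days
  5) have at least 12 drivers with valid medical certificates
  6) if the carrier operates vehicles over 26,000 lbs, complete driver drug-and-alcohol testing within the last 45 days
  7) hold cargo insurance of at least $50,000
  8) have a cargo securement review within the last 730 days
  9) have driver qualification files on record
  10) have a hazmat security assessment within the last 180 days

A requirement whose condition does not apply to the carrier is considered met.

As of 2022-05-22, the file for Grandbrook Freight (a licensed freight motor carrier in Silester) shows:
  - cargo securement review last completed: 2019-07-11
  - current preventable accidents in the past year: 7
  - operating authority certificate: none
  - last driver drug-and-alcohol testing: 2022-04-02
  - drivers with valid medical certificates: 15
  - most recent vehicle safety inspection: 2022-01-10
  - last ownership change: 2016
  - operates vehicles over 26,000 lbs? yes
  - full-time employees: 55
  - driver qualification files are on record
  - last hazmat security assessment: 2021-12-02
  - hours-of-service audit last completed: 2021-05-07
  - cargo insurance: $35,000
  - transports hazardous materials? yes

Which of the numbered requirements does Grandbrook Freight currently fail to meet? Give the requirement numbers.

1. condition 'transports hazardous materials' holds; operating authority certificate absent → not met
2. hours-of-service audit 380 days ago vs limit 365 → not met
3. preventable accidents in the past year 7 > 5 → not met
4. vehicle safety inspection 132 days ago vs limit 120 → not met
5. drivers with valid medical certificates 15 ≥ 12 → met
6. condition 'operates vehicles over 26,000 lbs' holds; driver drug-and-alcohol testing 50 days ago vs limit 45 → not met
7. cargo insurance $35,000 < $50,000 → not met
8. cargo securement review 1046 days ago vs limit 730 → not met
9. driver qualification files present → met
10. hazmat security assessment 171 days ago vs limit 180 → met
Not met: 1, 2, 3, 4, 6, 7, 8

1, 2, 3, 4, 6, 7, 8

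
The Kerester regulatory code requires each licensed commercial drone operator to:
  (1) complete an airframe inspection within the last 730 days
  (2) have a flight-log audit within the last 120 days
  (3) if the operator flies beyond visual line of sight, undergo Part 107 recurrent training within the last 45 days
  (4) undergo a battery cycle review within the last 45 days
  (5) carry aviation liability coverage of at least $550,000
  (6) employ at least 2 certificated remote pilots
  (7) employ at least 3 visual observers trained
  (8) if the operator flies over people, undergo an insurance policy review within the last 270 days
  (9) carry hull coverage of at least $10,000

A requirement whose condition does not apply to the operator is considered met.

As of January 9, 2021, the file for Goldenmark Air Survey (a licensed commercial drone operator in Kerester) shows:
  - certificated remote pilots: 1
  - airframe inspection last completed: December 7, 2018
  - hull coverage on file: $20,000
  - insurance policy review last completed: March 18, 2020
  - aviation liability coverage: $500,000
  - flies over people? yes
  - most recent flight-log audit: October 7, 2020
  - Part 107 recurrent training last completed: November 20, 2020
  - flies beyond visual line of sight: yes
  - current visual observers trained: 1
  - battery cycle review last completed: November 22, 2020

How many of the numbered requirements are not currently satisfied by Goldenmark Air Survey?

7

1. airframe inspection 764 days ago vs limit 730 → not met
2. flight-log audit 94 days ago vs limit 120 → met
3. condition 'flies beyond visual line of sight' holds; Part 107 recurrent training 50 days ago vs limit 45 → not met
4. battery cycle review 48 days ago vs limit 45 → not met
5. aviation liability coverage $500,000 < $550,000 → not met
6. certificated remote pilots 1 < 2 → not met
7. visual observers trained 1 < 3 → not met
8. condition 'flies over people' holds; insurance policy review 297 days ago vs limit 270 → not met
9. hull coverage $20,000 ≥ $10,000 → met
Not met: 7 of 9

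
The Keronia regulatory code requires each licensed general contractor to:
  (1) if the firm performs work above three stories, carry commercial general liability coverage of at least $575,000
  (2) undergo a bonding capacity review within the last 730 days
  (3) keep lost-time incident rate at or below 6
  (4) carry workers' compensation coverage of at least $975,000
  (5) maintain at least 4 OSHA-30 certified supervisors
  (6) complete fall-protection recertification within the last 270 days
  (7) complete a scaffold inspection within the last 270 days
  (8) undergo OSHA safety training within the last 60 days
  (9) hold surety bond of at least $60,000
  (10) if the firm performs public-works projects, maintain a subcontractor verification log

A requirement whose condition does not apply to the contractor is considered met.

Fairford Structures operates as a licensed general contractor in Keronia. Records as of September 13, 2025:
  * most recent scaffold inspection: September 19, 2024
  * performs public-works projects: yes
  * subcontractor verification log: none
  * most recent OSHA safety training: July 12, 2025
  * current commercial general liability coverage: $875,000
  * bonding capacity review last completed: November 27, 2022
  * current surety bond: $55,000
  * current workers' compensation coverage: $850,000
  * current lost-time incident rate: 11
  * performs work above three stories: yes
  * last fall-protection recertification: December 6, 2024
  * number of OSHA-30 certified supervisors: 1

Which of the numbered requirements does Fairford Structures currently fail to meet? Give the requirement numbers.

2, 3, 4, 5, 6, 7, 8, 9, 10

1. condition 'performs work above three stories' holds; commercial general liability coverage $875,000 ≥ $575,000 → met
2. bonding capacity review 1021 days ago vs limit 730 → not met
3. lost-time incident rate 11 > 6 → not met
4. workers' compensation coverage $850,000 < $975,000 → not met
5. OSHA-30 certified supervisors 1 < 4 → not met
6. fall-protection recertification 281 days ago vs limit 270 → not met
7. scaffold inspection 359 days ago vs limit 270 → not met
8. OSHA safety training 63 days ago vs limit 60 → not met
9. surety bond $55,000 < $60,000 → not met
10. condition 'performs public-works projects' holds; subcontractor verification log absent → not met
Not met: 2, 3, 4, 5, 6, 7, 8, 9, 10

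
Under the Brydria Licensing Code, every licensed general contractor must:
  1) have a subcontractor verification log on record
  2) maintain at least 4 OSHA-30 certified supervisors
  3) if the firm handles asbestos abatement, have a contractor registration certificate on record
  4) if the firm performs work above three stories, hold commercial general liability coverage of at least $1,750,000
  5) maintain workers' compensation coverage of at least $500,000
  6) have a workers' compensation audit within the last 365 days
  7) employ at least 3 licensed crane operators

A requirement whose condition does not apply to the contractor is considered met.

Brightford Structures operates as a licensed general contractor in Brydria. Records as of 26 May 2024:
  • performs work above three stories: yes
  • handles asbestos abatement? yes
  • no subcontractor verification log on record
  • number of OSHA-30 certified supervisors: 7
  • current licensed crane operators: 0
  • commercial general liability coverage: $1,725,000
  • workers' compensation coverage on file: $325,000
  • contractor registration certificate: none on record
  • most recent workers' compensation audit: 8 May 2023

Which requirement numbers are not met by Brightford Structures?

1. subcontractor verification log absent → not met
2. OSHA-30 certified supervisors 7 ≥ 4 → met
3. condition 'handles asbestos abatement' holds; contractor registration certificate absent → not met
4. condition 'performs work above three stories' holds; commercial general liability coverage $1,725,000 < $1,750,000 → not met
5. workers' compensation coverage $325,000 < $500,000 → not met
6. workers' compensation audit 384 days ago vs limit 365 → not met
7. licensed crane operators 0 < 3 → not met
Not met: 1, 3, 4, 5, 6, 7

1, 3, 4, 5, 6, 7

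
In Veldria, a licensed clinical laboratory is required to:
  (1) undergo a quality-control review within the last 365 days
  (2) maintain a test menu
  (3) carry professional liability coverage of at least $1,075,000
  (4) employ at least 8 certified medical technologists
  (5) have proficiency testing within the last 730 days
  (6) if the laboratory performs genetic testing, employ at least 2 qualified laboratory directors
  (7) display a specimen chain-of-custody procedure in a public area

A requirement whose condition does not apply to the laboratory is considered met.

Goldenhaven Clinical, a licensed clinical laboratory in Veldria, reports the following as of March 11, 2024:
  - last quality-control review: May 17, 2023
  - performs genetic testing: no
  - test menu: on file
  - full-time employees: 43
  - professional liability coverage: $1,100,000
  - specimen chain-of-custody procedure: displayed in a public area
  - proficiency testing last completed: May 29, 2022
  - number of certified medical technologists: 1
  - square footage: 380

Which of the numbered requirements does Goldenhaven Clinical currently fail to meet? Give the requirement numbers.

4

1. quality-control review 299 days ago vs limit 365 → met
2. test menu present → met
3. professional liability coverage $1,100,000 ≥ $1,075,000 → met
4. certified medical technologists 1 < 8 → not met
5. proficiency testing 652 days ago vs limit 730 → met
6. condition 'performs genetic testing' does not hold → requirement n/a → met
7. specimen chain-of-custody procedure present → met
Not met: 4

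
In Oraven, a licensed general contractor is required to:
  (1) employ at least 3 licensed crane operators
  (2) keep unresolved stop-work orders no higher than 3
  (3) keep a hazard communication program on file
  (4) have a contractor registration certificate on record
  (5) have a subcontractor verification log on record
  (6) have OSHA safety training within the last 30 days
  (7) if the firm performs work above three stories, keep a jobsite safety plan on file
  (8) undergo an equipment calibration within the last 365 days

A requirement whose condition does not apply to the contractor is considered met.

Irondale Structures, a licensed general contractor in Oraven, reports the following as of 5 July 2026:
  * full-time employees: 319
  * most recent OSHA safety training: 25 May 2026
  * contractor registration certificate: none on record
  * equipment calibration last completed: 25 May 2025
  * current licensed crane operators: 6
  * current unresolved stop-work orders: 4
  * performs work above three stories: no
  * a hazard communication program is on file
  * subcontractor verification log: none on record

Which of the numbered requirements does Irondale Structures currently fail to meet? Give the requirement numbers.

1. licensed crane operators 6 ≥ 3 → met
2. unresolved stop-work orders 4 > 3 → not met
3. hazard communication program present → met
4. contractor registration certificate absent → not met
5. subcontractor verification log absent → not met
6. OSHA safety training 41 days ago vs limit 30 → not met
7. condition 'performs work above three stories' does not hold → requirement n/a → met
8. equipment calibration 406 days ago vs limit 365 → not met
Not met: 2, 4, 5, 6, 8

2, 4, 5, 6, 8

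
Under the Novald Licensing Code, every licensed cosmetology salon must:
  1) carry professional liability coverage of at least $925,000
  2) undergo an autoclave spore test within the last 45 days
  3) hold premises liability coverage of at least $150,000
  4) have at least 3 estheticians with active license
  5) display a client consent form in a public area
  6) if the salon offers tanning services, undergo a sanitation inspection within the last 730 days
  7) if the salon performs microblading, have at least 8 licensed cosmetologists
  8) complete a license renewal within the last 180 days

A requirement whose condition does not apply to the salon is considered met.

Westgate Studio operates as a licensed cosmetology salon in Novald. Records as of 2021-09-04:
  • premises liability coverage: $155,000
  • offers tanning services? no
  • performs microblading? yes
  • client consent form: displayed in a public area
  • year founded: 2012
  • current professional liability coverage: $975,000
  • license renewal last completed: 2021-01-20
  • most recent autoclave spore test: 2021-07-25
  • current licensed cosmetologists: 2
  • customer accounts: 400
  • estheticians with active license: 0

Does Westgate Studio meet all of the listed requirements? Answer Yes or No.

No

1. professional liability coverage $975,000 ≥ $925,000 → met
2. autoclave spore test 41 days ago vs limit 45 → met
3. premises liability coverage $155,000 ≥ $150,000 → met
4. estheticians with active license 0 < 3 → not met
5. client consent form present → met
6. condition 'offers tanning services' does not hold → requirement n/a → met
7. condition 'performs microblading' holds; licensed cosmetologists 2 < 8 → not met
8. license renewal 227 days ago vs limit 180 → not met
Not met: 4, 7, 8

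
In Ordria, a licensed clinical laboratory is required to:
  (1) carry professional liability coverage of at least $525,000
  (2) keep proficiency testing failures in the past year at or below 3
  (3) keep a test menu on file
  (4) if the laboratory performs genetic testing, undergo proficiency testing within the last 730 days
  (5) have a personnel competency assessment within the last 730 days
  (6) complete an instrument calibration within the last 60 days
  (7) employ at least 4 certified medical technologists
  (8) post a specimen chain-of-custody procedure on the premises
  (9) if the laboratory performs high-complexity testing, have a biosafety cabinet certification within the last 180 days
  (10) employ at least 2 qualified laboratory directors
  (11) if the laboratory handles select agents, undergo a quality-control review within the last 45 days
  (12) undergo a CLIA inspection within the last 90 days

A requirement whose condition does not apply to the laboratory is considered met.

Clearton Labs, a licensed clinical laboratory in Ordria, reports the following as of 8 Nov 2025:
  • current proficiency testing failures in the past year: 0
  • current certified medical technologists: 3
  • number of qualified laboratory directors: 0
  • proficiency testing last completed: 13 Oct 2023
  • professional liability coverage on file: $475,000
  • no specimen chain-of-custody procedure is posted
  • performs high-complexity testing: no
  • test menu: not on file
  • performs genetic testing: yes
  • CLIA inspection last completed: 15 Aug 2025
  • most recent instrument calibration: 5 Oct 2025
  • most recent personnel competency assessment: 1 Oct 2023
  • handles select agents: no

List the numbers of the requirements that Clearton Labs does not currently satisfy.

1, 3, 4, 5, 7, 8, 10

1. professional liability coverage $475,000 < $525,000 → not met
2. proficiency testing failures in the past year 0 ≤ 3 → met
3. test menu absent → not met
4. condition 'performs genetic testing' holds; proficiency testing 757 days ago vs limit 730 → not met
5. personnel competency assessment 769 days ago vs limit 730 → not met
6. instrument calibration 34 days ago vs limit 60 → met
7. certified medical technologists 3 < 4 → not met
8. specimen chain-of-custody procedure absent → not met
9. condition 'performs high-complexity testing' does not hold → requirement n/a → met
10. qualified laboratory directors 0 < 2 → not met
11. condition 'handles select agents' does not hold → requirement n/a → met
12. CLIA inspection 85 days ago vs limit 90 → met
Not met: 1, 3, 4, 5, 7, 8, 10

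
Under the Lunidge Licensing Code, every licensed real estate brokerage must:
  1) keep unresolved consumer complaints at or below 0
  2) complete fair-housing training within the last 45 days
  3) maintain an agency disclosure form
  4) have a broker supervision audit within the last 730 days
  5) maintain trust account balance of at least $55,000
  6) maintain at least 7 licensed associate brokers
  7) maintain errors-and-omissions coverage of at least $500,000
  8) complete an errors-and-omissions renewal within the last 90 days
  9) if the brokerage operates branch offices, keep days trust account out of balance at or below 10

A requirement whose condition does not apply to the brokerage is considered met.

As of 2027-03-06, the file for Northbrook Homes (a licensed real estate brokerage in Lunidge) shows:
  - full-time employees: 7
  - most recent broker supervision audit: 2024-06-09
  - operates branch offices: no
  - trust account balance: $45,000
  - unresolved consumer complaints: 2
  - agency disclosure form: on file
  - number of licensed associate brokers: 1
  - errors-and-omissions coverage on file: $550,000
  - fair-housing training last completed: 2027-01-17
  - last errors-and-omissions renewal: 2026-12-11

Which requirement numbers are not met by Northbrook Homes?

1. unresolved consumer complaints 2 > 0 → not met
2. fair-housing training 48 days ago vs limit 45 → not met
3. agency disclosure form present → met
4. broker supervision audit 1000 days ago vs limit 730 → not met
5. trust account balance $45,000 < $55,000 → not met
6. licensed associate brokers 1 < 7 → not met
7. errors-and-omissions coverage $550,000 ≥ $500,000 → met
8. errors-and-omissions renewal 85 days ago vs limit 90 → met
9. condition 'operates branch offices' does not hold → requirement n/a → met
Not met: 1, 2, 4, 5, 6

1, 2, 4, 5, 6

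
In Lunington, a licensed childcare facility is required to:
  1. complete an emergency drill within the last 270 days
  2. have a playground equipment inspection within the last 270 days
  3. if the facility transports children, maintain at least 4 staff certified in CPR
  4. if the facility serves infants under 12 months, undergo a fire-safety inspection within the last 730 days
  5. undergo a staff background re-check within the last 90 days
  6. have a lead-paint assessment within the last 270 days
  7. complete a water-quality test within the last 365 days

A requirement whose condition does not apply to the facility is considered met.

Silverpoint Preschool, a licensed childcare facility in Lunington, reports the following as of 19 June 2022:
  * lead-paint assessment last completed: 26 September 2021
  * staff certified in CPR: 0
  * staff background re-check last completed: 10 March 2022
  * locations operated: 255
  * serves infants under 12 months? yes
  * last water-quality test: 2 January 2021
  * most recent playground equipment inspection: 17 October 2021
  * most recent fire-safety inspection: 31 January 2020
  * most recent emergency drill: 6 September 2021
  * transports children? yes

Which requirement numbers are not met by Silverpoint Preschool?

1. emergency drill 286 days ago vs limit 270 → not met
2. playground equipment inspection 245 days ago vs limit 270 → met
3. condition 'transports children' holds; staff certified in CPR 0 < 4 → not met
4. condition 'serves infants under 12 months' holds; fire-safety inspection 870 days ago vs limit 730 → not met
5. staff background re-check 101 days ago vs limit 90 → not met
6. lead-paint assessment 266 days ago vs limit 270 → met
7. water-quality test 533 days ago vs limit 365 → not met
Not met: 1, 3, 4, 5, 7

1, 3, 4, 5, 7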